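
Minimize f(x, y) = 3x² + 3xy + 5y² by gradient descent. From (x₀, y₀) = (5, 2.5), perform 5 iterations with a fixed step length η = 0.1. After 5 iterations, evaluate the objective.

∇f = (6x + 3y, 3x + 10y)
Step 1: at (5, 2.5), ∇f = (37.5, 40) → (5, 2.5) − 0.1·(37.5, 40) = (1.25, -1.5)
Step 2: at (1.25, -1.5), ∇f = (3, -11.25) → (1.25, -1.5) − 0.1·(3, -11.25) = (0.95, -0.375)
Step 3: at (0.95, -0.375), ∇f = (4.575, -0.9) → (0.95, -0.375) − 0.1·(4.575, -0.9) = (0.4925, -0.285)
Step 4: at (0.4925, -0.285), ∇f = (2.1, -1.3725) → (0.4925, -0.285) − 0.1·(2.1, -1.3725) = (0.2825, -0.14775)
Step 5: at (0.2825, -0.14775), ∇f = (1.25175, -0.63) → (0.2825, -0.14775) − 0.1·(1.25175, -0.63) = (0.157325, -0.08475)
f(0.157325, -0.08475) = 0.070166398125

0.070166398125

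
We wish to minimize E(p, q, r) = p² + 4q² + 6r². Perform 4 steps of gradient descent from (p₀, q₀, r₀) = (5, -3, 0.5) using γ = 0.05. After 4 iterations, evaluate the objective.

∇E = (2p, 8q, 12r)
Step 1: at (5, -3, 0.5), ∇E = (10, -24, 6) → (5, -3, 0.5) − 0.05·(10, -24, 6) = (4.5, -1.8, 0.2)
Step 2: at (4.5, -1.8, 0.2), ∇E = (9, -14.4, 2.4) → (4.5, -1.8, 0.2) − 0.05·(9, -14.4, 2.4) = (4.05, -1.08, 0.08)
Step 3: at (4.05, -1.08, 0.08), ∇E = (8.1, -8.64, 0.96) → (4.05, -1.08, 0.08) − 0.05·(8.1, -8.64, 0.96) = (3.645, -0.648, 0.032)
Step 4: at (3.645, -0.648, 0.032), ∇E = (7.29, -5.184, 0.384) → (3.645, -0.648, 0.032) − 0.05·(7.29, -5.184, 0.384) = (3.2805, -0.3888, 0.0128)
E(3.2805, -0.3888, 0.0128) = 11.36732505

11.36732505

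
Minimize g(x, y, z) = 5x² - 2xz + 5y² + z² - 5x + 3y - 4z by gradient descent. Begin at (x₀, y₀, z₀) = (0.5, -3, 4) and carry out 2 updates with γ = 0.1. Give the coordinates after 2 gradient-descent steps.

∇g = (10x - 2z - 5, 10y + 3, -2x + 2z - 4)
(x₁, y₁, z₁) = (0.5, -3, 4) − 0.1·(-8, -27, 3) = (1.3, -0.3, 3.7)
(x₂, y₂, z₂) = (1.3, -0.3, 3.7) − 0.1·(0.6, 0, 0.8) = (1.24, -0.3, 3.62)

(1.24, -0.3, 3.62)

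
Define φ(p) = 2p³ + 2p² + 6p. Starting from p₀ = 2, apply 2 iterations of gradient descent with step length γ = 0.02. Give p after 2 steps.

φ′(p) = 6p² + 4p + 6
p₁ = 2 − 0.02·38 = 1.24
p₂ = 1.24 − 0.02·20.1856 = 0.836288

0.836288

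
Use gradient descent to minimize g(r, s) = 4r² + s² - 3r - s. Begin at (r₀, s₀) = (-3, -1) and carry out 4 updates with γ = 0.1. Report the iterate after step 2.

(0.24, -0.46)

∇g = (8r - 3, 2s - 1)
(r₁, s₁) = (-3, -1) − 0.1·(-27, -3) = (-0.3, -0.7)
(r₂, s₂) = (-0.3, -0.7) − 0.1·(-5.4, -2.4) = (0.24, -0.46)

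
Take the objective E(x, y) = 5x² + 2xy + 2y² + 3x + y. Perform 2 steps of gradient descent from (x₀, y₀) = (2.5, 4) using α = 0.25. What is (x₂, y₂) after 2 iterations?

(9.75, 3)

∇E = (10x + 2y + 3, 2x + 4y + 1)
(x₁, y₁) = (2.5, 4) − 0.25·(36, 22) = (-6.5, -1.5)
(x₂, y₂) = (-6.5, -1.5) − 0.25·(-65, -18) = (9.75, 3)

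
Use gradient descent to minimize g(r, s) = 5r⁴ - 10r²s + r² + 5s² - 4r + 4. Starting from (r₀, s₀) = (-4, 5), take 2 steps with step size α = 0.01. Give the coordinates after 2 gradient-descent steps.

∇g = (20r³ - 20rs + 2r - 4, -10r² + 10s)
(r₁, s₁) = (-4, 5) − 0.01·(-892, -110) = (4.92, 6.1)
(r₂, s₂) = (4.92, 6.1) − 0.01·(1787.50976, -181.064) = (-12.9550976, 7.91064)

(-12.9550976, 7.91064)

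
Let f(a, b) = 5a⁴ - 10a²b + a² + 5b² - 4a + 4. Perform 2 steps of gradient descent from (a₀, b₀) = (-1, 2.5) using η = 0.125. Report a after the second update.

151.25

∇f = (20a³ - 20ab + 2a - 4, -10a² + 10b)
(a₁, b₁) = (-1, 2.5) − 0.125·(24, 15) = (-4, 0.625)
(a₂, b₂) = (-4, 0.625) − 0.125·(-1242, -153.75) = (151.25, 19.84375)
a = 151.25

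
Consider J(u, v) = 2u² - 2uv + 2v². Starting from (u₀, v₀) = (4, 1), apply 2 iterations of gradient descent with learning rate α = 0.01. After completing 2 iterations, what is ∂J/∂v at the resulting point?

-3.1504

∇J = (4u - 2v, -2u + 4v)
Step 1: at (4, 1), ∇J = (14, -4) → (4, 1) − 0.01·(14, -4) = (3.86, 1.04)
Step 2: at (3.86, 1.04), ∇J = (13.36, -3.56) → (3.86, 1.04) − 0.01·(13.36, -3.56) = (3.7264, 1.0756)
∂J/∂v at (3.7264, 1.0756) = -3.1504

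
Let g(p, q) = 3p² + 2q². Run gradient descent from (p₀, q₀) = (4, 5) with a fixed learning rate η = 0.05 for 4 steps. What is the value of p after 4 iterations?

0.9604

∇g = (6p, 4q)
(p₁, q₁) = (4, 5) − 0.05·(24, 20) = (2.8, 4)
(p₂, q₂) = (2.8, 4) − 0.05·(16.8, 16) = (1.96, 3.2)
(p₃, q₃) = (1.96, 3.2) − 0.05·(11.76, 12.8) = (1.372, 2.56)
(p₄, q₄) = (1.372, 2.56) − 0.05·(8.232, 10.24) = (0.9604, 2.048)
p = 0.9604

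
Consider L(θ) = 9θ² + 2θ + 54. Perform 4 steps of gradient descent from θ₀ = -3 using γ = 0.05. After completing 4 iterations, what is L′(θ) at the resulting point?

L′(θ) = 18θ + 2
Step 1: L′(-3) = -52; θ₁ = -3 − 0.05·(-52) = -0.4
Step 2: L′(-0.4) = -5.2; θ₂ = -0.4 − 0.05·(-5.2) = -0.14
Step 3: L′(-0.14) = -0.52; θ₃ = -0.14 − 0.05·(-0.52) = -0.114
Step 4: L′(-0.114) = -0.052; θ₄ = -0.114 − 0.05·(-0.052) = -0.1114
L′(θ) at (-0.1114) = -0.0052

-0.0052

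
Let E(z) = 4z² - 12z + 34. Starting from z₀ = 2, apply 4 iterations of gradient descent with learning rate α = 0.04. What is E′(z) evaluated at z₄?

E′(z) = 8z - 12
Step 1: E′(2) = 4; z₁ = 2 − 0.04·4 = 1.84
Step 2: E′(1.84) = 2.72; z₂ = 1.84 − 0.04·2.72 = 1.7312
Step 3: E′(1.7312) = 1.8496; z₃ = 1.7312 − 0.04·1.8496 = 1.657216
Step 4: E′(1.657216) = 1.257728; z₄ = 1.657216 − 0.04·1.257728 = 1.60690688
E′(z) at (1.60690688) = 0.85525504

0.85525504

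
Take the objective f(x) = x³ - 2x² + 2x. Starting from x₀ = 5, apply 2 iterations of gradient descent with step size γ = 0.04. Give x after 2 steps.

f′(x) = 3x² - 4x + 2
x₁ = 5 − 0.04·57 = 2.72
x₂ = 2.72 − 0.04·13.3152 = 2.187392

2.187392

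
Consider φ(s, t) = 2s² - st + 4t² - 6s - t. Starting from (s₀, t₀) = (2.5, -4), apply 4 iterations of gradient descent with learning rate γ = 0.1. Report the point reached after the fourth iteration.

∇φ = (4s - t - 6, -s + 8t - 1)
Step 1: at (2.5, -4), ∇φ = (8, -35.5) → (2.5, -4) − 0.1·(8, -35.5) = (1.7, -0.45)
Step 2: at (1.7, -0.45), ∇φ = (1.25, -6.3) → (1.7, -0.45) − 0.1·(1.25, -6.3) = (1.575, 0.18)
Step 3: at (1.575, 0.18), ∇φ = (0.12, -1.135) → (1.575, 0.18) − 0.1·(0.12, -1.135) = (1.563, 0.2935)
Step 4: at (1.563, 0.2935), ∇φ = (-0.0415, -0.215) → (1.563, 0.2935) − 0.1·(-0.0415, -0.215) = (1.56715, 0.315)

(1.56715, 0.315)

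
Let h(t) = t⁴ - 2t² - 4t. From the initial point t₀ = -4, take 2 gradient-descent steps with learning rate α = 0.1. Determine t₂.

-3366.9056

h′(t) = 4t³ - 4t - 4
Step 1: h′(-4) = -244; t₁ = -4 − 0.1·(-244) = 20.4
Step 2: h′(20.4) = 33873.056; t₂ = 20.4 − 0.1·33873.056 = -3366.9056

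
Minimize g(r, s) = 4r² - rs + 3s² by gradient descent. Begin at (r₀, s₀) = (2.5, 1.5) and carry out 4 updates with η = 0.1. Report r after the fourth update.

∇g = (8r - s, -r + 6s)
Step 1: at (2.5, 1.5), ∇g = (18.5, 6.5) → (2.5, 1.5) − 0.1·(18.5, 6.5) = (0.65, 0.85)
Step 2: at (0.65, 0.85), ∇g = (4.35, 4.45) → (0.65, 0.85) − 0.1·(4.35, 4.45) = (0.215, 0.405)
Step 3: at (0.215, 0.405), ∇g = (1.315, 2.215) → (0.215, 0.405) − 0.1·(1.315, 2.215) = (0.0835, 0.1835)
Step 4: at (0.0835, 0.1835), ∇g = (0.4845, 1.0175) → (0.0835, 0.1835) − 0.1·(0.4845, 1.0175) = (0.03505, 0.08175)
r = 0.03505

0.03505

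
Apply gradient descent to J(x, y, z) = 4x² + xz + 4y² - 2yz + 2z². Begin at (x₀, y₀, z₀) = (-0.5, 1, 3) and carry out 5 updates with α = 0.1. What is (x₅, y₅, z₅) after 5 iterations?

∇J = (8x + z, 8y - 2z, x - 2y + 4z)
Step 1: at (-0.5, 1, 3), ∇J = (-1, 2, 9.5) → (-0.5, 1, 3) − 0.1·(-1, 2, 9.5) = (-0.4, 0.8, 2.05)
Step 2: at (-0.4, 0.8, 2.05), ∇J = (-1.15, 2.3, 6.2) → (-0.4, 0.8, 2.05) − 0.1·(-1.15, 2.3, 6.2) = (-0.285, 0.57, 1.43)
Step 3: at (-0.285, 0.57, 1.43), ∇J = (-0.85, 1.7, 4.295) → (-0.285, 0.57, 1.43) − 0.1·(-0.85, 1.7, 4.295) = (-0.2, 0.4, 1.0005)
Step 4: at (-0.2, 0.4, 1.0005), ∇J = (-0.5995, 1.199, 3.002) → (-0.2, 0.4, 1.0005) − 0.1·(-0.5995, 1.199, 3.002) = (-0.14005, 0.2801, 0.7003)
Step 5: at (-0.14005, 0.2801, 0.7003), ∇J = (-0.4201, 0.8402, 2.10095) → (-0.14005, 0.2801, 0.7003) − 0.1·(-0.4201, 0.8402, 2.10095) = (-0.09804, 0.19608, 0.490205)

(-0.09804, 0.19608, 0.490205)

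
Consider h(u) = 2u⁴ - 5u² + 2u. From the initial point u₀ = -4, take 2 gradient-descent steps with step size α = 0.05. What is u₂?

-2936.8

h′(u) = 8u³ - 10u + 2
u₁ = -4 − 0.05·(-470) = 19.5
u₂ = 19.5 − 0.05·59126 = -2936.8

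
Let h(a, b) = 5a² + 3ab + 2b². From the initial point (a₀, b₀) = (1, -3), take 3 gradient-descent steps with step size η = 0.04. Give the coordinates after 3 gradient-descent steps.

∇h = (10a + 3b, 3a + 4b)
(a₁, b₁) = (1, -3) − 0.04·(1, -9) = (0.96, -2.64)
(a₂, b₂) = (0.96, -2.64) − 0.04·(1.68, -7.68) = (0.8928, -2.3328)
(a₃, b₃) = (0.8928, -2.3328) − 0.04·(1.9296, -6.6528) = (0.815616, -2.066688)

(0.815616, -2.066688)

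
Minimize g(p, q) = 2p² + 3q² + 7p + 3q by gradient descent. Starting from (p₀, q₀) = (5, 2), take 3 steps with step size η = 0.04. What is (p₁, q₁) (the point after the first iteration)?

(3.92, 1.4)

∇g = (4p + 7, 6q + 3)
(p₁, q₁) = (5, 2) − 0.04·(27, 15) = (3.92, 1.4)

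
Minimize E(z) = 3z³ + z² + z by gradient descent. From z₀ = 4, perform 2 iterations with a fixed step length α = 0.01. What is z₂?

E′(z) = 9z² + 2z + 1
z₁ = 4 − 0.01·153 = 2.47
z₂ = 2.47 − 0.01·60.8481 = 1.861519

1.861519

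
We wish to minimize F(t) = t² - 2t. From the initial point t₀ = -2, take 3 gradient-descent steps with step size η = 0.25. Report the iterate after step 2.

0.25

F′(t) = 2t - 2
Step 1: F′(-2) = -6; t₁ = -2 − 0.25·(-6) = -0.5
Step 2: F′(-0.5) = -3; t₂ = -0.5 − 0.25·(-3) = 0.25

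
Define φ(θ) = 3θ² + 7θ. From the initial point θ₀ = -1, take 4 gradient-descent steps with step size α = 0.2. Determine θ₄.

φ′(θ) = 6θ + 7
θ₁ = -1 − 0.2·1 = -1.2
θ₂ = -1.2 − 0.2·(-0.2) = -1.16
θ₃ = -1.16 − 0.2·0.04 = -1.168
θ₄ = -1.168 − 0.2·(-0.008) = -1.1664

-1.1664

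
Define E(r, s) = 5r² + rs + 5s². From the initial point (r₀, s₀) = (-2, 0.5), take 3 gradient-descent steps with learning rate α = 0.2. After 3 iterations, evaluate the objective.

22.162176

∇E = (10r + s, r + 10s)
Step 1: at (-2, 0.5), ∇E = (-19.5, 3) → (-2, 0.5) − 0.2·(-19.5, 3) = (1.9, -0.1)
Step 2: at (1.9, -0.1), ∇E = (18.9, 0.9) → (1.9, -0.1) − 0.2·(18.9, 0.9) = (-1.88, -0.28)
Step 3: at (-1.88, -0.28), ∇E = (-19.08, -4.68) → (-1.88, -0.28) − 0.2·(-19.08, -4.68) = (1.936, 0.656)
E(1.936, 0.656) = 22.162176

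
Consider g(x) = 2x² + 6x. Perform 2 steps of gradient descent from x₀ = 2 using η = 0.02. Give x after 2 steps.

g′(x) = 4x + 6
Step 1: g′(2) = 14; x₁ = 2 − 0.02·14 = 1.72
Step 2: g′(1.72) = 12.88; x₂ = 1.72 − 0.02·12.88 = 1.4624

1.4624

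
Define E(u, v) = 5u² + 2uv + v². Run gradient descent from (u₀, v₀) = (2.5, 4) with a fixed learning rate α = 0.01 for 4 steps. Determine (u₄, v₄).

∇E = (10u + 2v, 2u + 2v)
(u₁, v₁) = (2.5, 4) − 0.01·(33, 13) = (2.17, 3.87)
(u₂, v₂) = (2.17, 3.87) − 0.01·(29.44, 12.08) = (1.8756, 3.7492)
(u₃, v₃) = (1.8756, 3.7492) − 0.01·(26.2544, 11.2496) = (1.613056, 3.636704)
(u₄, v₄) = (1.613056, 3.636704) − 0.01·(23.403968, 10.49952) = (1.37901632, 3.5317088)

(1.37901632, 3.5317088)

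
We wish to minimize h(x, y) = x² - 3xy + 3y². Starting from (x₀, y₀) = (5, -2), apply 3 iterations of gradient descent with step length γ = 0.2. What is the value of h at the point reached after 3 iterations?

2.740224

∇h = (2x - 3y, -3x + 6y)
(x₁, y₁) = (5, -2) − 0.2·(16, -27) = (1.8, 3.4)
(x₂, y₂) = (1.8, 3.4) − 0.2·(-6.6, 15) = (3.12, 0.4)
(x₃, y₃) = (3.12, 0.4) − 0.2·(5.04, -6.96) = (2.112, 1.792)
h(2.112, 1.792) = 2.740224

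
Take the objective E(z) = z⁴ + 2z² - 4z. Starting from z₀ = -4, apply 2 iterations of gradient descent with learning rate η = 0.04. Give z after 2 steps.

E′(z) = 4z³ + 4z - 4
z₁ = -4 − 0.04·(-276) = 7.04
z₂ = 7.04 − 0.04·1419.814656 = -49.75258624

-49.75258624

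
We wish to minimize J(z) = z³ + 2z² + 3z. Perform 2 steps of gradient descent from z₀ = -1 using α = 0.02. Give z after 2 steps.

-1.081696

J′(z) = 3z² + 4z + 3
z₁ = -1 − 0.02·2 = -1.04
z₂ = -1.04 − 0.02·2.0848 = -1.081696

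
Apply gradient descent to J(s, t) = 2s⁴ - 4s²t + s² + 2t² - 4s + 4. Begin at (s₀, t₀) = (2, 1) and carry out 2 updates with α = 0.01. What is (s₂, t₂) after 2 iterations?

∇J = (8s³ - 8st + 2s - 4, -4s² + 4t)
(s₁, t₁) = (2, 1) − 0.01·(48, -12) = (1.52, 1.12)
(s₂, t₂) = (1.52, 1.12) − 0.01·(13.515264, -4.7616) = (1.38484736, 1.167616)

(1.38484736, 1.167616)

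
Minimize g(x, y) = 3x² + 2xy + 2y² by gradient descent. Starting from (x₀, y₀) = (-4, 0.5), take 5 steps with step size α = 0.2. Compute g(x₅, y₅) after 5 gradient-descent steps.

0.01424

∇g = (6x + 2y, 2x + 4y)
Step 1: at (-4, 0.5), ∇g = (-23, -6) → (-4, 0.5) − 0.2·(-23, -6) = (0.6, 1.7)
Step 2: at (0.6, 1.7), ∇g = (7, 8) → (0.6, 1.7) − 0.2·(7, 8) = (-0.8, 0.1)
Step 3: at (-0.8, 0.1), ∇g = (-4.6, -1.2) → (-0.8, 0.1) − 0.2·(-4.6, -1.2) = (0.12, 0.34)
Step 4: at (0.12, 0.34), ∇g = (1.4, 1.6) → (0.12, 0.34) − 0.2·(1.4, 1.6) = (-0.16, 0.02)
Step 5: at (-0.16, 0.02), ∇g = (-0.92, -0.24) → (-0.16, 0.02) − 0.2·(-0.92, -0.24) = (0.024, 0.068)
g(0.024, 0.068) = 0.01424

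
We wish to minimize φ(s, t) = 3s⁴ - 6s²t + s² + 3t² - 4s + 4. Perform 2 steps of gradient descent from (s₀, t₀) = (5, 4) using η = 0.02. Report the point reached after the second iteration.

(1962.41848832, 55.285888)

∇φ = (12s³ - 12st + 2s - 4, -6s² + 6t)
(s₁, t₁) = (5, 4) − 0.02·(1266, -126) = (-20.32, 6.52)
(s₂, t₂) = (-20.32, 6.52) − 0.02·(-99136.924416, -2438.2944) = (1962.41848832, 55.285888)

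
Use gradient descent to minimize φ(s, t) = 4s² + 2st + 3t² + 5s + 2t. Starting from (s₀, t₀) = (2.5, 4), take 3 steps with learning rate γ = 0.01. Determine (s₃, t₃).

∇φ = (8s + 2t + 5, 2s + 6t + 2)
(s₁, t₁) = (2.5, 4) − 0.01·(33, 31) = (2.17, 3.69)
(s₂, t₂) = (2.17, 3.69) − 0.01·(29.74, 28.48) = (1.8726, 3.4052)
(s₃, t₃) = (1.8726, 3.4052) − 0.01·(26.7912, 26.1764) = (1.604688, 3.143436)

(1.604688, 3.143436)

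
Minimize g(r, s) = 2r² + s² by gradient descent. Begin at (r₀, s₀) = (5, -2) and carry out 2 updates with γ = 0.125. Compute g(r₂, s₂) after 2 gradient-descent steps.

4.390625

∇g = (4r, 2s)
(r₁, s₁) = (5, -2) − 0.125·(20, -4) = (2.5, -1.5)
(r₂, s₂) = (2.5, -1.5) − 0.125·(10, -3) = (1.25, -1.125)
g(1.25, -1.125) = 4.390625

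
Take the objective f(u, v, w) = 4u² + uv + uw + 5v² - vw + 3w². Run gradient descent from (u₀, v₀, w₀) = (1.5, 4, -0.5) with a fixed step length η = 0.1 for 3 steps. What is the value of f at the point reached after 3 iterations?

0.0000185

∇f = (8u + v + w, u + 10v - w, u - v + 6w)
(u₁, v₁, w₁) = (1.5, 4, -0.5) − 0.1·(15.5, 42, -5.5) = (-0.05, -0.2, 0.05)
(u₂, v₂, w₂) = (-0.05, -0.2, 0.05) − 0.1·(-0.55, -2.1, 0.45) = (0.005, 0.01, 0.005)
(u₃, v₃, w₃) = (0.005, 0.01, 0.005) − 0.1·(0.055, 0.1, 0.025) = (-0.0005, 0, 0.0025)
f(-0.0005, 0, 0.0025) = 0.0000185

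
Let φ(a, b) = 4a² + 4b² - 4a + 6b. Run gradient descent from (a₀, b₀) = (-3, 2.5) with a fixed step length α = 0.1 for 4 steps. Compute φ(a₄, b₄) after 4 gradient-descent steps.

∇φ = (8a - 4, 8b + 6)
Step 1: at (-3, 2.5), ∇φ = (-28, 26) → (-3, 2.5) − 0.1·(-28, 26) = (-0.2, -0.1)
Step 2: at (-0.2, -0.1), ∇φ = (-5.6, 5.2) → (-0.2, -0.1) − 0.1·(-5.6, 5.2) = (0.36, -0.62)
Step 3: at (0.36, -0.62), ∇φ = (-1.12, 1.04) → (0.36, -0.62) − 0.1·(-1.12, 1.04) = (0.472, -0.724)
Step 4: at (0.472, -0.724), ∇φ = (-0.224, 0.208) → (0.472, -0.724) − 0.1·(-0.224, 0.208) = (0.4944, -0.7448)
φ(0.4944, -0.7448) = -3.2497664

-3.2497664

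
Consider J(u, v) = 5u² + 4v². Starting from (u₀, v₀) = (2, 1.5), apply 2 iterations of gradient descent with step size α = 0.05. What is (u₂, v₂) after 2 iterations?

(0.5, 0.54)

∇J = (10u, 8v)
(u₁, v₁) = (2, 1.5) − 0.05·(20, 12) = (1, 0.9)
(u₂, v₂) = (1, 0.9) − 0.05·(10, 7.2) = (0.5, 0.54)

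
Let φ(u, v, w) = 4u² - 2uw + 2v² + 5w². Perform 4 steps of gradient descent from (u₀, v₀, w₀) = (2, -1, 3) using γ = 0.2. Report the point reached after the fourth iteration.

(-1.8656, -0.0016, 3.1152)

∇φ = (8u - 2w, 4v, -2u + 10w)
Step 1: at (2, -1, 3), ∇φ = (10, -4, 26) → (2, -1, 3) − 0.2·(10, -4, 26) = (0, -0.2, -2.2)
Step 2: at (0, -0.2, -2.2), ∇φ = (4.4, -0.8, -22) → (0, -0.2, -2.2) − 0.2·(4.4, -0.8, -22) = (-0.88, -0.04, 2.2)
Step 3: at (-0.88, -0.04, 2.2), ∇φ = (-11.44, -0.16, 23.76) → (-0.88, -0.04, 2.2) − 0.2·(-11.44, -0.16, 23.76) = (1.408, -0.008, -2.552)
Step 4: at (1.408, -0.008, -2.552), ∇φ = (16.368, -0.032, -28.336) → (1.408, -0.008, -2.552) − 0.2·(16.368, -0.032, -28.336) = (-1.8656, -0.0016, 3.1152)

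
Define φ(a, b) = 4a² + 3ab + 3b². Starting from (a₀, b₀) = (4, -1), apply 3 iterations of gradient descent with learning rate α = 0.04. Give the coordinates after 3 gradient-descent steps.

∇φ = (8a + 3b, 3a + 6b)
(a₁, b₁) = (4, -1) − 0.04·(29, 6) = (2.84, -1.24)
(a₂, b₂) = (2.84, -1.24) − 0.04·(19, 1.08) = (2.08, -1.2832)
(a₃, b₃) = (2.08, -1.2832) − 0.04·(12.7904, -1.4592) = (1.568384, -1.224832)

(1.568384, -1.224832)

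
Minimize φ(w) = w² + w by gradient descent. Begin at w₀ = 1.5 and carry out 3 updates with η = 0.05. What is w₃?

φ′(w) = 2w + 1
Step 1: φ′(1.5) = 4; w₁ = 1.5 − 0.05·4 = 1.3
Step 2: φ′(1.3) = 3.6; w₂ = 1.3 − 0.05·3.6 = 1.12
Step 3: φ′(1.12) = 3.24; w₃ = 1.12 − 0.05·3.24 = 0.958

0.958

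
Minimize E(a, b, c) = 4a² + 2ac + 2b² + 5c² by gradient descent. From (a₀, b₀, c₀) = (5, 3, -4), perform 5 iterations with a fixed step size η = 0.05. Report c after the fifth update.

∇E = (8a + 2c, 4b, 2a + 10c)
Step 1: at (5, 3, -4), ∇E = (32, 12, -30) → (5, 3, -4) − 0.05·(32, 12, -30) = (3.4, 2.4, -2.5)
Step 2: at (3.4, 2.4, -2.5), ∇E = (22.2, 9.6, -18.2) → (3.4, 2.4, -2.5) − 0.05·(22.2, 9.6, -18.2) = (2.29, 1.92, -1.59)
Step 3: at (2.29, 1.92, -1.59), ∇E = (15.14, 7.68, -11.32) → (2.29, 1.92, -1.59) − 0.05·(15.14, 7.68, -11.32) = (1.533, 1.536, -1.024)
Step 4: at (1.533, 1.536, -1.024), ∇E = (10.216, 6.144, -7.174) → (1.533, 1.536, -1.024) − 0.05·(10.216, 6.144, -7.174) = (1.0222, 1.2288, -0.6653)
Step 5: at (1.0222, 1.2288, -0.6653), ∇E = (6.847, 4.9152, -4.6086) → (1.0222, 1.2288, -0.6653) − 0.05·(6.847, 4.9152, -4.6086) = (0.67985, 0.98304, -0.43487)
c = -0.43487

-0.43487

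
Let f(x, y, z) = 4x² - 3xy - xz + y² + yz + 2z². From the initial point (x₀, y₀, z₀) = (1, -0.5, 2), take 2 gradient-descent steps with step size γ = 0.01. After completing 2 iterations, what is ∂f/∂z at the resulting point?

6.16865

∇f = (8x - 3y - z, -3x + 2y + z, -x + y + 4z)
Step 1: at (1, -0.5, 2), ∇f = (7.5, -2, 6.5) → (1, -0.5, 2) − 0.01·(7.5, -2, 6.5) = (0.925, -0.48, 1.935)
Step 2: at (0.925, -0.48, 1.935), ∇f = (6.905, -1.8, 6.335) → (0.925, -0.48, 1.935) − 0.01·(6.905, -1.8, 6.335) = (0.85595, -0.462, 1.87165)
∂f/∂z at (0.85595, -0.462, 1.87165) = 6.16865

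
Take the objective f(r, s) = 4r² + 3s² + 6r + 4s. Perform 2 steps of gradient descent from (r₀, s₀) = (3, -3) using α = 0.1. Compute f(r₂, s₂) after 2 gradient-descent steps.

-3.0752

∇f = (8r + 6, 6s + 4)
(r₁, s₁) = (3, -3) − 0.1·(30, -14) = (0, -1.6)
(r₂, s₂) = (0, -1.6) − 0.1·(6, -5.6) = (-0.6, -1.04)
f(-0.6, -1.04) = -3.0752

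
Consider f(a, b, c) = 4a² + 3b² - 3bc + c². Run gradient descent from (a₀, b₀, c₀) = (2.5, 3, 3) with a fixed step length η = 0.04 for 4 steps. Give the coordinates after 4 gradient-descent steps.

∇f = (8a, 6b - 3c, -3b + 2c)
Step 1: at (2.5, 3, 3), ∇f = (20, 9, -3) → (2.5, 3, 3) − 0.04·(20, 9, -3) = (1.7, 2.64, 3.12)
Step 2: at (1.7, 2.64, 3.12), ∇f = (13.6, 6.48, -1.68) → (1.7, 2.64, 3.12) − 0.04·(13.6, 6.48, -1.68) = (1.156, 2.3808, 3.1872)
Step 3: at (1.156, 2.3808, 3.1872), ∇f = (9.248, 4.7232, -0.768) → (1.156, 2.3808, 3.1872) − 0.04·(9.248, 4.7232, -0.768) = (0.78608, 2.191872, 3.21792)
Step 4: at (0.78608, 2.191872, 3.21792), ∇f = (6.28864, 3.497472, -0.139776) → (0.78608, 2.191872, 3.21792) − 0.04·(6.28864, 3.497472, -0.139776) = (0.5345344, 2.05197312, 3.22351104)

(0.5345344, 2.05197312, 3.22351104)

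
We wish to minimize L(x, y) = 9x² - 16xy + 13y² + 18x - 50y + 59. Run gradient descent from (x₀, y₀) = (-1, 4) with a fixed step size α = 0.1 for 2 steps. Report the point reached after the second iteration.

(-10.92, 18.44)

∇L = (18x - 16y + 18, -16x + 26y - 50)
(x₁, y₁) = (-1, 4) − 0.1·(-64, 70) = (5.4, -3)
(x₂, y₂) = (5.4, -3) − 0.1·(163.2, -214.4) = (-10.92, 18.44)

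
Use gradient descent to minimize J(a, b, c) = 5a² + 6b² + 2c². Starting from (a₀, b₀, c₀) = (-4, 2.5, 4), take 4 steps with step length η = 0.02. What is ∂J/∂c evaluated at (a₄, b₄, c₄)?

∇J = (10a, 12b, 4c)
Step 1: at (-4, 2.5, 4), ∇J = (-40, 30, 16) → (-4, 2.5, 4) − 0.02·(-40, 30, 16) = (-3.2, 1.9, 3.68)
Step 2: at (-3.2, 1.9, 3.68), ∇J = (-32, 22.8, 14.72) → (-3.2, 1.9, 3.68) − 0.02·(-32, 22.8, 14.72) = (-2.56, 1.444, 3.3856)
Step 3: at (-2.56, 1.444, 3.3856), ∇J = (-25.6, 17.328, 13.5424) → (-2.56, 1.444, 3.3856) − 0.02·(-25.6, 17.328, 13.5424) = (-2.048, 1.09744, 3.114752)
Step 4: at (-2.048, 1.09744, 3.114752), ∇J = (-20.48, 13.16928, 12.459008) → (-2.048, 1.09744, 3.114752) − 0.02·(-20.48, 13.16928, 12.459008) = (-1.6384, 0.8340544, 2.86557184)
∂J/∂c at (-1.6384, 0.8340544, 2.86557184) = 11.46228736

11.46228736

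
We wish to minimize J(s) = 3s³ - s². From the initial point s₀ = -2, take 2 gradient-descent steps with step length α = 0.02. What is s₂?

J′(s) = 9s² - 2s
Step 1: J′(-2) = 40; s₁ = -2 − 0.02·40 = -2.8
Step 2: J′(-2.8) = 76.16; s₂ = -2.8 − 0.02·76.16 = -4.3232

-4.3232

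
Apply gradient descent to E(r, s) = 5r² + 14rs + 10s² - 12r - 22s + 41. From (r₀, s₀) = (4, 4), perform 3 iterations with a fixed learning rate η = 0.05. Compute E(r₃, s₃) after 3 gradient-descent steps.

∇E = (10r + 14s - 12, 14r + 20s - 22)
Step 1: at (4, 4), ∇E = (84, 114) → (4, 4) − 0.05·(84, 114) = (-0.2, -1.7)
Step 2: at (-0.2, -1.7), ∇E = (-37.8, -58.8) → (-0.2, -1.7) − 0.05·(-37.8, -58.8) = (1.69, 1.24)
Step 3: at (1.69, 1.24), ∇E = (22.26, 26.46) → (1.69, 1.24) − 0.05·(22.26, 26.46) = (0.577, -0.083)
E(0.577, -0.083) = 36.965061

36.965061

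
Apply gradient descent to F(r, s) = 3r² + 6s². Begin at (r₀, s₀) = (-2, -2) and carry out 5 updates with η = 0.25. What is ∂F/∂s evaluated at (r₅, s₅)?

768

∇F = (6r, 12s)
Step 1: at (-2, -2), ∇F = (-12, -24) → (-2, -2) − 0.25·(-12, -24) = (1, 4)
Step 2: at (1, 4), ∇F = (6, 48) → (1, 4) − 0.25·(6, 48) = (-0.5, -8)
Step 3: at (-0.5, -8), ∇F = (-3, -96) → (-0.5, -8) − 0.25·(-3, -96) = (0.25, 16)
Step 4: at (0.25, 16), ∇F = (1.5, 192) → (0.25, 16) − 0.25·(1.5, 192) = (-0.125, -32)
Step 5: at (-0.125, -32), ∇F = (-0.75, -384) → (-0.125, -32) − 0.25·(-0.75, -384) = (0.0625, 64)
∂F/∂s at (0.0625, 64) = 768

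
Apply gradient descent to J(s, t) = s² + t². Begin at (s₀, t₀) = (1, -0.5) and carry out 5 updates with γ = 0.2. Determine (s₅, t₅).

∇J = (2s, 2t)
(s₁, t₁) = (1, -0.5) − 0.2·(2, -1) = (0.6, -0.3)
(s₂, t₂) = (0.6, -0.3) − 0.2·(1.2, -0.6) = (0.36, -0.18)
(s₃, t₃) = (0.36, -0.18) − 0.2·(0.72, -0.36) = (0.216, -0.108)
(s₄, t₄) = (0.216, -0.108) − 0.2·(0.432, -0.216) = (0.1296, -0.0648)
(s₅, t₅) = (0.1296, -0.0648) − 0.2·(0.2592, -0.1296) = (0.07776, -0.03888)

(0.07776, -0.03888)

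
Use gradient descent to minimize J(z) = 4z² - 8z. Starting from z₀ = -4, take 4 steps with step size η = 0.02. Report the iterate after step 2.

J′(z) = 8z - 8
z₁ = -4 − 0.02·(-40) = -3.2
z₂ = -3.2 − 0.02·(-33.6) = -2.528

-2.528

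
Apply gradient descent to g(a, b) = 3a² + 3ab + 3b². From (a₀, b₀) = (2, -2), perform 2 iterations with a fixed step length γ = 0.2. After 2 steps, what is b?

∇g = (6a + 3b, 3a + 6b)
Step 1: at (2, -2), ∇g = (6, -6) → (2, -2) − 0.2·(6, -6) = (0.8, -0.8)
Step 2: at (0.8, -0.8), ∇g = (2.4, -2.4) → (0.8, -0.8) − 0.2·(2.4, -2.4) = (0.32, -0.32)
b = -0.32

-0.32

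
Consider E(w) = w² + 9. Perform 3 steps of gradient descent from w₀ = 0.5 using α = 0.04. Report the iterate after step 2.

0.4232

E′(w) = 2w
Step 1: E′(0.5) = 1; w₁ = 0.5 − 0.04·1 = 0.46
Step 2: E′(0.46) = 0.92; w₂ = 0.46 − 0.04·0.92 = 0.4232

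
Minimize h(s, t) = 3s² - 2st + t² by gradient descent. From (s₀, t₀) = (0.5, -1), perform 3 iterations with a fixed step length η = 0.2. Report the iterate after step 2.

(-0.06, -0.44)

∇h = (6s - 2t, -2s + 2t)
(s₁, t₁) = (0.5, -1) − 0.2·(5, -3) = (-0.5, -0.4)
(s₂, t₂) = (-0.5, -0.4) − 0.2·(-2.2, 0.2) = (-0.06, -0.44)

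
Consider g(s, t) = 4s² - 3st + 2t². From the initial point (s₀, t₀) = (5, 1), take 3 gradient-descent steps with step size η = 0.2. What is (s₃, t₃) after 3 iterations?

(-2.496, 1.856)

∇g = (8s - 3t, -3s + 4t)
Step 1: at (5, 1), ∇g = (37, -11) → (5, 1) − 0.2·(37, -11) = (-2.4, 3.2)
Step 2: at (-2.4, 3.2), ∇g = (-28.8, 20) → (-2.4, 3.2) − 0.2·(-28.8, 20) = (3.36, -0.8)
Step 3: at (3.36, -0.8), ∇g = (29.28, -13.28) → (3.36, -0.8) − 0.2·(29.28, -13.28) = (-2.496, 1.856)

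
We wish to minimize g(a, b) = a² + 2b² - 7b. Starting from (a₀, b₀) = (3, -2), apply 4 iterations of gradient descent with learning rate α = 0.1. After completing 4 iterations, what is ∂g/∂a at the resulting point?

2.4576

∇g = (2a, 4b - 7)
Step 1: at (3, -2), ∇g = (6, -15) → (3, -2) − 0.1·(6, -15) = (2.4, -0.5)
Step 2: at (2.4, -0.5), ∇g = (4.8, -9) → (2.4, -0.5) − 0.1·(4.8, -9) = (1.92, 0.4)
Step 3: at (1.92, 0.4), ∇g = (3.84, -5.4) → (1.92, 0.4) − 0.1·(3.84, -5.4) = (1.536, 0.94)
Step 4: at (1.536, 0.94), ∇g = (3.072, -3.24) → (1.536, 0.94) − 0.1·(3.072, -3.24) = (1.2288, 1.264)
∂g/∂a at (1.2288, 1.264) = 2.4576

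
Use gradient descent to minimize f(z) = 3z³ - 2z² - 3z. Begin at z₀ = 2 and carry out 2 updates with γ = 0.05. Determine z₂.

0.796875

f′(z) = 9z² - 4z - 3
z₁ = 2 − 0.05·25 = 0.75
z₂ = 0.75 − 0.05·(-0.9375) = 0.796875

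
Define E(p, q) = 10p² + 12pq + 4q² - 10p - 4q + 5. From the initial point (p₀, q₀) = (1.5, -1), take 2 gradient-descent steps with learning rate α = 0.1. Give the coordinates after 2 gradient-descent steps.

∇E = (20p + 12q - 10, 12p + 8q - 4)
Step 1: at (1.5, -1), ∇E = (8, 6) → (1.5, -1) − 0.1·(8, 6) = (0.7, -1.6)
Step 2: at (0.7, -1.6), ∇E = (-15.2, -8.4) → (0.7, -1.6) − 0.1·(-15.2, -8.4) = (2.22, -0.76)

(2.22, -0.76)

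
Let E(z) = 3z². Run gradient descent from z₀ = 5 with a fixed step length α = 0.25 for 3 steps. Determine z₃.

-0.625

E′(z) = 6z
z₁ = 5 − 0.25·30 = -2.5
z₂ = -2.5 − 0.25·(-15) = 1.25
z₃ = 1.25 − 0.25·7.5 = -0.625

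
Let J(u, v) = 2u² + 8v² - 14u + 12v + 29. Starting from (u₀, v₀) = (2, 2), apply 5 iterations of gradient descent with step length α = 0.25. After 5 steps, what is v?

-669

∇J = (4u - 14, 16v + 12)
(u₁, v₁) = (2, 2) − 0.25·(-6, 44) = (3.5, -9)
(u₂, v₂) = (3.5, -9) − 0.25·(0, -132) = (3.5, 24)
(u₃, v₃) = (3.5, 24) − 0.25·(0, 396) = (3.5, -75)
(u₄, v₄) = (3.5, -75) − 0.25·(0, -1188) = (3.5, 222)
(u₅, v₅) = (3.5, 222) − 0.25·(0, 3564) = (3.5, -669)
v = -669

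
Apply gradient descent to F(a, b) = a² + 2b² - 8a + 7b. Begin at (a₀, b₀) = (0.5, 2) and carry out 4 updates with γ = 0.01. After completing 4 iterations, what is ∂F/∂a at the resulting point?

∇F = (2a - 8, 4b + 7)
(a₁, b₁) = (0.5, 2) − 0.01·(-7, 15) = (0.57, 1.85)
(a₂, b₂) = (0.57, 1.85) − 0.01·(-6.86, 14.4) = (0.6386, 1.706)
(a₃, b₃) = (0.6386, 1.706) − 0.01·(-6.7228, 13.824) = (0.705828, 1.56776)
(a₄, b₄) = (0.705828, 1.56776) − 0.01·(-6.588344, 13.27104) = (0.77171144, 1.4350496)
∂F/∂a at (0.77171144, 1.4350496) = -6.45657712

-6.45657712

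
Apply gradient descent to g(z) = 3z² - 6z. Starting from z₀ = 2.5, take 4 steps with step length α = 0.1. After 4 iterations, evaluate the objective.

g′(z) = 6z - 6
z₁ = 2.5 − 0.1·9 = 1.6
z₂ = 1.6 − 0.1·3.6 = 1.24
z₃ = 1.24 − 0.1·1.44 = 1.096
z₄ = 1.096 − 0.1·0.576 = 1.0384
g(1.0384) = -2.99557632

-2.99557632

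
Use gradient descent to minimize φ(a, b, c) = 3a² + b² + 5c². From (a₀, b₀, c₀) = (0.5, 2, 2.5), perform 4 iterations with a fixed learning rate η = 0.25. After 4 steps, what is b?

∇φ = (6a, 2b, 10c)
Step 1: at (0.5, 2, 2.5), ∇φ = (3, 4, 25) → (0.5, 2, 2.5) − 0.25·(3, 4, 25) = (-0.25, 1, -3.75)
Step 2: at (-0.25, 1, -3.75), ∇φ = (-1.5, 2, -37.5) → (-0.25, 1, -3.75) − 0.25·(-1.5, 2, -37.5) = (0.125, 0.5, 5.625)
Step 3: at (0.125, 0.5, 5.625), ∇φ = (0.75, 1, 56.25) → (0.125, 0.5, 5.625) − 0.25·(0.75, 1, 56.25) = (-0.0625, 0.25, -8.4375)
Step 4: at (-0.0625, 0.25, -8.4375), ∇φ = (-0.375, 0.5, -84.375) → (-0.0625, 0.25, -8.4375) − 0.25·(-0.375, 0.5, -84.375) = (0.03125, 0.125, 12.65625)
b = 0.125

0.125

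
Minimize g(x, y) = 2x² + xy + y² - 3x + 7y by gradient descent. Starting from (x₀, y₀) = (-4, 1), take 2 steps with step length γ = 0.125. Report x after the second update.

-0.546875

∇g = (4x + y - 3, x + 2y + 7)
(x₁, y₁) = (-4, 1) − 0.125·(-18, 5) = (-1.75, 0.375)
(x₂, y₂) = (-1.75, 0.375) − 0.125·(-9.625, 6) = (-0.546875, -0.375)
x = -0.546875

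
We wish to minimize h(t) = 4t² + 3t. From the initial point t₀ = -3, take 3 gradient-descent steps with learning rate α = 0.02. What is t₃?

-1.930848

h′(t) = 8t + 3
Step 1: h′(-3) = -21; t₁ = -3 − 0.02·(-21) = -2.58
Step 2: h′(-2.58) = -17.64; t₂ = -2.58 − 0.02·(-17.64) = -2.2272
Step 3: h′(-2.2272) = -14.8176; t₃ = -2.2272 − 0.02·(-14.8176) = -1.930848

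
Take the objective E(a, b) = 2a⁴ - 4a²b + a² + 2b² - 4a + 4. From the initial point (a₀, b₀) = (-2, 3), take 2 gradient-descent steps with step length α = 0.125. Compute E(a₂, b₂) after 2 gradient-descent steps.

∇E = (8a³ - 8ab + 2a - 4, -4a² + 4b)
(a₁, b₁) = (-2, 3) − 0.125·(-24, -4) = (1, 3.5)
(a₂, b₂) = (1, 3.5) − 0.125·(-22, 10) = (3.75, 2.25)
E(3.75, 2.25) = 282.1328125

282.1328125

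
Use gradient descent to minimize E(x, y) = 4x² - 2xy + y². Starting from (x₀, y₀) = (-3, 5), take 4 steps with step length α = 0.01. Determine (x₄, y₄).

∇E = (8x - 2y, -2x + 2y)
(x₁, y₁) = (-3, 5) − 0.01·(-34, 16) = (-2.66, 4.84)
(x₂, y₂) = (-2.66, 4.84) − 0.01·(-30.96, 15) = (-2.3504, 4.69)
(x₃, y₃) = (-2.3504, 4.69) − 0.01·(-28.1832, 14.0808) = (-2.068568, 4.549192)
(x₄, y₄) = (-2.068568, 4.549192) − 0.01·(-25.646928, 13.23552) = (-1.81209872, 4.4168368)

(-1.81209872, 4.4168368)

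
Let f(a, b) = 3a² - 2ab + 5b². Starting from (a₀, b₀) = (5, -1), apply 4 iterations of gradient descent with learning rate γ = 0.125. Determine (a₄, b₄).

(0.078125, -0.015625)

∇f = (6a - 2b, -2a + 10b)
Step 1: at (5, -1), ∇f = (32, -20) → (5, -1) − 0.125·(32, -20) = (1, 1.5)
Step 2: at (1, 1.5), ∇f = (3, 13) → (1, 1.5) − 0.125·(3, 13) = (0.625, -0.125)
Step 3: at (0.625, -0.125), ∇f = (4, -2.5) → (0.625, -0.125) − 0.125·(4, -2.5) = (0.125, 0.1875)
Step 4: at (0.125, 0.1875), ∇f = (0.375, 1.625) → (0.125, 0.1875) − 0.125·(0.375, 1.625) = (0.078125, -0.015625)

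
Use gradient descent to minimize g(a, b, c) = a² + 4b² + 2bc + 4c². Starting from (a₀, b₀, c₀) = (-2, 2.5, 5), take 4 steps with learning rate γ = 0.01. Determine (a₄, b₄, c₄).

(-1.84473632, 1.4844388, 3.4363112)

∇g = (2a, 8b + 2c, 2b + 8c)
Step 1: at (-2, 2.5, 5), ∇g = (-4, 30, 45) → (-2, 2.5, 5) − 0.01·(-4, 30, 45) = (-1.96, 2.2, 4.55)
Step 2: at (-1.96, 2.2, 4.55), ∇g = (-3.92, 26.7, 40.8) → (-1.96, 2.2, 4.55) − 0.01·(-3.92, 26.7, 40.8) = (-1.9208, 1.933, 4.142)
Step 3: at (-1.9208, 1.933, 4.142), ∇g = (-3.8416, 23.748, 37.002) → (-1.9208, 1.933, 4.142) − 0.01·(-3.8416, 23.748, 37.002) = (-1.882384, 1.69552, 3.77198)
Step 4: at (-1.882384, 1.69552, 3.77198), ∇g = (-3.764768, 21.10812, 33.56688) → (-1.882384, 1.69552, 3.77198) − 0.01·(-3.764768, 21.10812, 33.56688) = (-1.84473632, 1.4844388, 3.4363112)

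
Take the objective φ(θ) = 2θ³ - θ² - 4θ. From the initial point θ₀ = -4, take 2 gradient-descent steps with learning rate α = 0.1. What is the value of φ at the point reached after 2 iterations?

φ′(θ) = 6θ² - 2θ - 4
Step 1: φ′(-4) = 100; θ₁ = -4 − 0.1·100 = -14
Step 2: φ′(-14) = 1200; θ₂ = -14 − 0.1·1200 = -134
φ(-134) = -4829628

-4829628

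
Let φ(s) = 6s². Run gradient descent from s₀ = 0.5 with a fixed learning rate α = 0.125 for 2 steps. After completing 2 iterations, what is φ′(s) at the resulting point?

φ′(s) = 12s
s₁ = 0.5 − 0.125·6 = -0.25
s₂ = -0.25 − 0.125·(-3) = 0.125
φ′(s) at (0.125) = 1.5

1.5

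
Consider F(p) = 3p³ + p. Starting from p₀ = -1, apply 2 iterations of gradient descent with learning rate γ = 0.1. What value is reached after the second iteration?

-5.7

F′(p) = 9p² + 1
p₁ = -1 − 0.1·10 = -2
p₂ = -2 − 0.1·37 = -5.7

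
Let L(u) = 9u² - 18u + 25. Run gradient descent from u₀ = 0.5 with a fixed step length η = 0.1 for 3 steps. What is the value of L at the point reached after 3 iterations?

16.589824

L′(u) = 18u - 18
Step 1: L′(0.5) = -9; u₁ = 0.5 − 0.1·(-9) = 1.4
Step 2: L′(1.4) = 7.2; u₂ = 1.4 − 0.1·7.2 = 0.68
Step 3: L′(0.68) = -5.76; u₃ = 0.68 − 0.1·(-5.76) = 1.256
L(1.256) = 16.589824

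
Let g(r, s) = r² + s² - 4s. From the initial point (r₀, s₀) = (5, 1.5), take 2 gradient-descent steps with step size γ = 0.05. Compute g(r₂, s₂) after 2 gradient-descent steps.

12.566525

∇g = (2r, 2s - 4)
Step 1: at (5, 1.5), ∇g = (10, -1) → (5, 1.5) − 0.05·(10, -1) = (4.5, 1.55)
Step 2: at (4.5, 1.55), ∇g = (9, -0.9) → (4.5, 1.55) − 0.05·(9, -0.9) = (4.05, 1.595)
g(4.05, 1.595) = 12.566525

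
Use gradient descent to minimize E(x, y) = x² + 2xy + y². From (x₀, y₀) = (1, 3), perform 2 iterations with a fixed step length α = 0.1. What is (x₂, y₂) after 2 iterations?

∇E = (2x + 2y, 2x + 2y)
Step 1: at (1, 3), ∇E = (8, 8) → (1, 3) − 0.1·(8, 8) = (0.2, 2.2)
Step 2: at (0.2, 2.2), ∇E = (4.8, 4.8) → (0.2, 2.2) − 0.1·(4.8, 4.8) = (-0.28, 1.72)

(-0.28, 1.72)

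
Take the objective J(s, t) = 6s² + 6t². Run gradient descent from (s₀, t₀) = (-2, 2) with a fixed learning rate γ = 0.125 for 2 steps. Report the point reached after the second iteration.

(-0.5, 0.5)

∇J = (12s, 12t)
(s₁, t₁) = (-2, 2) − 0.125·(-24, 24) = (1, -1)
(s₂, t₂) = (1, -1) − 0.125·(12, -12) = (-0.5, 0.5)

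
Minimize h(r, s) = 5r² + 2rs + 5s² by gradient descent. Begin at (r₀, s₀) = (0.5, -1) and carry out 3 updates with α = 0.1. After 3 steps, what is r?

0.008

∇h = (10r + 2s, 2r + 10s)
(r₁, s₁) = (0.5, -1) − 0.1·(3, -9) = (0.2, -0.1)
(r₂, s₂) = (0.2, -0.1) − 0.1·(1.8, -0.6) = (0.02, -0.04)
(r₃, s₃) = (0.02, -0.04) − 0.1·(0.12, -0.36) = (0.008, -0.004)
r = 0.008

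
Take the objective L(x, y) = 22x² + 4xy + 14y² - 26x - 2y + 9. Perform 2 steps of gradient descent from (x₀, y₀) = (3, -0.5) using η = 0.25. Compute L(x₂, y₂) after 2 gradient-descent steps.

1244379.5

∇L = (44x + 4y - 26, 4x + 28y - 2)
Step 1: at (3, -0.5), ∇L = (104, -4) → (3, -0.5) − 0.25·(104, -4) = (-23, 0.5)
Step 2: at (-23, 0.5), ∇L = (-1036, -80) → (-23, 0.5) − 0.25·(-1036, -80) = (236, 20.5)
L(236, 20.5) = 1244379.5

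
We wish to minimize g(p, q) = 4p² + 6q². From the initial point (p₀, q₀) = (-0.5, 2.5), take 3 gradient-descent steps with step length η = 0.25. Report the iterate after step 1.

∇g = (8p, 12q)
Step 1: at (-0.5, 2.5), ∇g = (-4, 30) → (-0.5, 2.5) − 0.25·(-4, 30) = (0.5, -5)

(0.5, -5)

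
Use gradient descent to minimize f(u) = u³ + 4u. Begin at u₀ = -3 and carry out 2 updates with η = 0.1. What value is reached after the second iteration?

-17.663

f′(u) = 3u² + 4
u₁ = -3 − 0.1·31 = -6.1
u₂ = -6.1 − 0.1·115.63 = -17.663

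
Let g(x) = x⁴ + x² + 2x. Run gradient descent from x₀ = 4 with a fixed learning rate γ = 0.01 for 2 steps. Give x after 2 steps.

g′(x) = 4x³ + 2x + 2
x₁ = 4 − 0.01·266 = 1.34
x₂ = 1.34 − 0.01·14.304416 = 1.19695584

1.19695584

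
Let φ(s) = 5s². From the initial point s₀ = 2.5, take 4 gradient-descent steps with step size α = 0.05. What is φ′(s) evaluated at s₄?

φ′(s) = 10s
Step 1: φ′(2.5) = 25; s₁ = 2.5 − 0.05·25 = 1.25
Step 2: φ′(1.25) = 12.5; s₂ = 1.25 − 0.05·12.5 = 0.625
Step 3: φ′(0.625) = 6.25; s₃ = 0.625 − 0.05·6.25 = 0.3125
Step 4: φ′(0.3125) = 3.125; s₄ = 0.3125 − 0.05·3.125 = 0.15625
φ′(s) at (0.15625) = 1.5625

1.5625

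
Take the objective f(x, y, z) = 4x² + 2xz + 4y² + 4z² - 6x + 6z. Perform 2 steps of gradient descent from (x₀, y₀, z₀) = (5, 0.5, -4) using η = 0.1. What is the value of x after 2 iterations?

1.56

∇f = (8x + 2z - 6, 8y, 2x + 8z + 6)
(x₁, y₁, z₁) = (5, 0.5, -4) − 0.1·(26, 4, -16) = (2.4, 0.1, -2.4)
(x₂, y₂, z₂) = (2.4, 0.1, -2.4) − 0.1·(8.4, 0.8, -8.4) = (1.56, 0.02, -1.56)
x = 1.56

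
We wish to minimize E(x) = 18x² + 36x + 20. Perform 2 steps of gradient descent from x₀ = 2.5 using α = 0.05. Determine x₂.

E′(x) = 36x + 36
x₁ = 2.5 − 0.05·126 = -3.8
x₂ = -3.8 − 0.05·(-100.8) = 1.24

1.24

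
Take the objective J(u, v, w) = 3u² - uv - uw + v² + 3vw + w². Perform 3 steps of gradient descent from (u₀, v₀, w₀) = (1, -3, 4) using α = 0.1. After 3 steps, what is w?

4.798

∇J = (6u - v - w, -u + 2v + 3w, -u + 3v + 2w)
(u₁, v₁, w₁) = (1, -3, 4) − 0.1·(5, 5, -2) = (0.5, -3.5, 4.2)
(u₂, v₂, w₂) = (0.5, -3.5, 4.2) − 0.1·(2.3, 5.1, -2.6) = (0.27, -4.01, 4.46)
(u₃, v₃, w₃) = (0.27, -4.01, 4.46) − 0.1·(1.17, 5.09, -3.38) = (0.153, -4.519, 4.798)
w = 4.798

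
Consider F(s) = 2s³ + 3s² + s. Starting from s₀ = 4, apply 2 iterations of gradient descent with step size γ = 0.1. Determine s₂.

-42.706

F′(s) = 6s² + 6s + 1
s₁ = 4 − 0.1·121 = -8.1
s₂ = -8.1 − 0.1·346.06 = -42.706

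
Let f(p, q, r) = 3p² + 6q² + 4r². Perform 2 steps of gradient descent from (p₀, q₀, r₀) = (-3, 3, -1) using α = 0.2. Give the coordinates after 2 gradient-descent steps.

∇f = (6p, 12q, 8r)
(p₁, q₁, r₁) = (-3, 3, -1) − 0.2·(-18, 36, -8) = (0.6, -4.2, 0.6)
(p₂, q₂, r₂) = (0.6, -4.2, 0.6) − 0.2·(3.6, -50.4, 4.8) = (-0.12, 5.88, -0.36)

(-0.12, 5.88, -0.36)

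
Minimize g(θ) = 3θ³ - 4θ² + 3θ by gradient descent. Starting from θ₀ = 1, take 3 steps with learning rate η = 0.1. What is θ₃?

g′(θ) = 9θ² - 8θ + 3
Step 1: g′(1) = 4; θ₁ = 1 − 0.1·4 = 0.6
Step 2: g′(0.6) = 1.44; θ₂ = 0.6 − 0.1·1.44 = 0.456
Step 3: g′(0.456) = 1.223424; θ₃ = 0.456 − 0.1·1.223424 = 0.3336576

0.3336576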